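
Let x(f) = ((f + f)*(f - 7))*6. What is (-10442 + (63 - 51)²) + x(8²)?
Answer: 33478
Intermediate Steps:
x(f) = 12*f*(-7 + f) (x(f) = ((2*f)*(-7 + f))*6 = (2*f*(-7 + f))*6 = 12*f*(-7 + f))
(-10442 + (63 - 51)²) + x(8²) = (-10442 + (63 - 51)²) + 12*8²*(-7 + 8²) = (-10442 + 12²) + 12*64*(-7 + 64) = (-10442 + 144) + 12*64*57 = -10298 + 43776 = 33478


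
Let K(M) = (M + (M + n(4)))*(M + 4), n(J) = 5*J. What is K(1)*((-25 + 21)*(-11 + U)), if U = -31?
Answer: 18480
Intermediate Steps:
K(M) = (4 + M)*(20 + 2*M) (K(M) = (M + (M + 5*4))*(M + 4) = (M + (M + 20))*(4 + M) = (M + (20 + M))*(4 + M) = (20 + 2*M)*(4 + M) = (4 + M)*(20 + 2*M))
K(1)*((-25 + 21)*(-11 + U)) = (80 + 2*1² + 28*1)*((-25 + 21)*(-11 - 31)) = (80 + 2*1 + 28)*(-4*(-42)) = (80 + 2 + 28)*168 = 110*168 = 18480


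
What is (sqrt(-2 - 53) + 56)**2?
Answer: (56 + I*sqrt(55))**2 ≈ 3081.0 + 830.61*I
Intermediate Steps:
(sqrt(-2 - 53) + 56)**2 = (sqrt(-55) + 56)**2 = (I*sqrt(55) + 56)**2 = (56 + I*sqrt(55))**2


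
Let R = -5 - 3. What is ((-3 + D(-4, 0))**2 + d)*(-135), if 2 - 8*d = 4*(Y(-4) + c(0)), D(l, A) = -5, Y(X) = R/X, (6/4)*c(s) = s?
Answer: -34155/4 ≈ -8538.8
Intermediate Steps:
R = -8
c(s) = 2*s/3
Y(X) = -8/X
d = -3/4 (d = 1/4 - (-8/(-4) + (2/3)*0)/2 = 1/4 - (-8*(-1/4) + 0)/2 = 1/4 - (2 + 0)/2 = 1/4 - 2/2 = 1/4 - 1/8*8 = 1/4 - 1 = -3/4 ≈ -0.75000)
((-3 + D(-4, 0))**2 + d)*(-135) = ((-3 - 5)**2 - 3/4)*(-135) = ((-8)**2 - 3/4)*(-135) = (64 - 3/4)*(-135) = (253/4)*(-135) = -34155/4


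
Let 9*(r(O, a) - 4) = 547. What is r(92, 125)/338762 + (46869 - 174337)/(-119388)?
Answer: 32391786229/30333088242 ≈ 1.0679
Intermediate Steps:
r(O, a) = 583/9 (r(O, a) = 4 + (1/9)*547 = 4 + 547/9 = 583/9)
r(92, 125)/338762 + (46869 - 174337)/(-119388) = (583/9)/338762 + (46869 - 174337)/(-119388) = (583/9)*(1/338762) - 127468*(-1/119388) = 583/3048858 + 31867/29847 = 32391786229/30333088242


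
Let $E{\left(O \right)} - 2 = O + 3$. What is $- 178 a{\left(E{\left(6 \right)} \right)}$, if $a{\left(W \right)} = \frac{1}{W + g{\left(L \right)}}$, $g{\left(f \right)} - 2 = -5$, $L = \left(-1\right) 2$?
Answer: $- \frac{89}{4} \approx -22.25$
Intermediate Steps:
$E{\left(O \right)} = 5 + O$ ($E{\left(O \right)} = 2 + \left(O + 3\right) = 2 + \left(3 + O\right) = 5 + O$)
$L = -2$
$g{\left(f \right)} = -3$ ($g{\left(f \right)} = 2 - 5 = -3$)
$a{\left(W \right)} = \frac{1}{-3 + W}$ ($a{\left(W \right)} = \frac{1}{W - 3} = \frac{1}{-3 + W}$)
$- 178 a{\left(E{\left(6 \right)} \right)} = - \frac{178}{-3 + \left(5 + 6\right)} = - \frac{178}{-3 + 11} = - \frac{178}{8} = \left(-178\right) \frac{1}{8} = - \frac{89}{4}$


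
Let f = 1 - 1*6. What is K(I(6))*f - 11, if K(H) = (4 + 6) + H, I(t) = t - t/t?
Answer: -86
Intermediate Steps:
I(t) = -1 + t (I(t) = t - 1*1 = t - 1 = -1 + t)
K(H) = 10 + H
f = -5 (f = 1 - 6 = -5)
K(I(6))*f - 11 = (10 + (-1 + 6))*(-5) - 11 = (10 + 5)*(-5) - 11 = 15*(-5) - 11 = -75 - 11 = -86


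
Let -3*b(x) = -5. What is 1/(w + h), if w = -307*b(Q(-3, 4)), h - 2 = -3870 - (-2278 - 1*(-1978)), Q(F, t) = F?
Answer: -3/12239 ≈ -0.00024512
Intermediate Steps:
b(x) = 5/3 (b(x) = -⅓*(-5) = 5/3)
h = -3568 (h = 2 + (-3870 - (-2278 - 1*(-1978))) = 2 + (-3870 - (-2278 + 1978)) = 2 + (-3870 - 1*(-300)) = 2 + (-3870 + 300) = 2 - 3570 = -3568)
w = -1535/3 (w = -307*5/3 = -1535/3 ≈ -511.67)
1/(w + h) = 1/(-1535/3 - 3568) = 1/(-12239/3) = -3/12239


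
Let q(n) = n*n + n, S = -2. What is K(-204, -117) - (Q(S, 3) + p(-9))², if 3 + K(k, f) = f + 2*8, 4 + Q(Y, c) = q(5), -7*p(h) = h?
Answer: -41577/49 ≈ -848.51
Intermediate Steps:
q(n) = n + n² (q(n) = n² + n = n + n²)
p(h) = -h/7
Q(Y, c) = 26 (Q(Y, c) = -4 + 5*(1 + 5) = -4 + 5*6 = -4 + 30 = 26)
K(k, f) = 13 + f (K(k, f) = -3 + (f + 2*8) = -3 + (f + 16) = -3 + (16 + f) = 13 + f)
K(-204, -117) - (Q(S, 3) + p(-9))² = (13 - 117) - (26 - ⅐*(-9))² = -104 - (26 + 9/7)² = -104 - (191/7)² = -104 - 1*36481/49 = -104 - 36481/49 = -41577/49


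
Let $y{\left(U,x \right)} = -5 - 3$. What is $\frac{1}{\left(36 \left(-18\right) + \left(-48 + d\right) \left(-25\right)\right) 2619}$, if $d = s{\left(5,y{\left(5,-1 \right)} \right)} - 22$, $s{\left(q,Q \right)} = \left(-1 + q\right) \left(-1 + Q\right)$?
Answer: $\frac{1}{5243238} \approx 1.9072 \cdot 10^{-7}$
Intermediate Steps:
$y{\left(U,x \right)} = -8$
$s{\left(q,Q \right)} = \left(-1 + Q\right) \left(-1 + q\right)$
$d = -58$ ($d = \left(1 - -8 - 5 - 40\right) - 22 = \left(1 + 8 - 5 - 40\right) - 22 = -36 - 22 = -58$)
$\frac{1}{\left(36 \left(-18\right) + \left(-48 + d\right) \left(-25\right)\right) 2619} = \frac{1}{\left(36 \left(-18\right) + \left(-48 - 58\right) \left(-25\right)\right) 2619} = \frac{1}{-648 - -2650} \cdot \frac{1}{2619} = \frac{1}{-648 + 2650} \cdot \frac{1}{2619} = \frac{1}{2002} \cdot \frac{1}{2619} = \frac{1}{5243238}$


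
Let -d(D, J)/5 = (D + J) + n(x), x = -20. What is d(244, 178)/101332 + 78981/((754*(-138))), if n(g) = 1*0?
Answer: -685237701/878649772 ≈ -0.77988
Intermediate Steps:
n(g) = 0
d(D, J) = -5*D - 5*J (d(D, J) = -5*((D + J) + 0) = -5*(D + J) = -5*D - 5*J)
d(244, 178)/101332 + 78981/((754*(-138))) = (-5*244 - 5*178)/101332 + 78981/((754*(-138))) = (-1220 - 890)*(1/101332) + 78981/(-104052) = -2110*1/101332 + 78981*(-1/104052) = -1055/50666 - 26327/34684 = -685237701/878649772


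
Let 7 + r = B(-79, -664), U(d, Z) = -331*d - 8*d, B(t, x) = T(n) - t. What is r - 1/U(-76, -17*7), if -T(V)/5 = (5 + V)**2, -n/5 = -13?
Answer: -629362993/25764 ≈ -24428.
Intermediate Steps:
n = 65 (n = -5*(-13) = 65)
T(V) = -5*(5 + V)**2
B(t, x) = -24500 - t (B(t, x) = -5*(5 + 65)**2 - t = -5*70**2 - t = -5*4900 - t = -24500 - t)
U(d, Z) = -339*d
r = -24428 (r = -7 + (-24500 - 1*(-79)) = -7 + (-24500 + 79) = -7 - 24421 = -24428)
r - 1/U(-76, -17*7) = -24428 - 1/((-339*(-76))) = -24428 - 1/25764 = -629362993/25764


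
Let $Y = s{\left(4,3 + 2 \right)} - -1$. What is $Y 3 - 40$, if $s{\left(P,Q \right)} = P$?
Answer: $-25$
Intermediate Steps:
$Y = 5$ ($Y = 4 - -1 = 4 + 1 = 5$)
$Y 3 - 40 = 5 \cdot 3 - 40 = 15 - 40 = -25$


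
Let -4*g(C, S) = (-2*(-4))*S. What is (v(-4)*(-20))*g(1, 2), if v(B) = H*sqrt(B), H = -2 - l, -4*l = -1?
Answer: -360*I ≈ -360.0*I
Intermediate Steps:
l = 1/4 (l = -1/4*(-1) = 1/4 ≈ 0.25000)
H = -9/4 (H = -2 - 1*1/4 = -2 - 1/4 = -9/4 ≈ -2.2500)
g(C, S) = -2*S (g(C, S) = -(-2*(-4))*S/4 = -2*S)
v(B) = -9*sqrt(B)/4
(v(-4)*(-20))*g(1, 2) = (-9*I/2*(-20))*(-2*2) = (-9*I/2*(-20))*(-4) = (90*I)*(-4) = -360*I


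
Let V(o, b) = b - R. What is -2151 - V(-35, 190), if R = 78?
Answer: -2263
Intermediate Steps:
V(o, b) = -78 + b (V(o, b) = b - 1*78 = b - 78 = -78 + b)
-2151 - V(-35, 190) = -2151 - (-78 + 190) = -2151 - 1*112 = -2151 - 112 = -2263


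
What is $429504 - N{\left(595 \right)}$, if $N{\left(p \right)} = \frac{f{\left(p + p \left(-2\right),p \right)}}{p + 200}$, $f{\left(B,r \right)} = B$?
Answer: $\frac{68291255}{159} \approx 4.295 \cdot 10^{5}$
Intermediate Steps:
$N{\left(p \right)} = - \frac{p}{200 + p}$ ($N{\left(p \right)} = \frac{p + p \left(-2\right)}{p + 200} = \frac{p - 2 p}{200 + p} = \frac{\left(-1\right) p}{200 + p} = - \frac{p}{200 + p}$)
$429504 - N{\left(595 \right)} = 429504 - \left(-1\right) 595 \frac{1}{200 + 595} = 429504 - \left(-1\right) 595 \cdot \frac{1}{795} = 429504 - - \frac{119}{159} = 429504 + \frac{119}{159} = \frac{68291255}{159}$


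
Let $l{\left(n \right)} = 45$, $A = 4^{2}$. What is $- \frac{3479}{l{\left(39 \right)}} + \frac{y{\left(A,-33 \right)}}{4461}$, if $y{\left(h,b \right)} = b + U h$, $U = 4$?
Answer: $- \frac{5172808}{66915} \approx -77.304$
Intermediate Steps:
$A = 16$
$y{\left(h,b \right)} = b + 4 h$
$- \frac{3479}{l{\left(39 \right)}} + \frac{y{\left(A,-33 \right)}}{4461} = - \frac{3479}{45} + \frac{-33 + 4 \cdot 16}{4461} = \left(-3479\right) \frac{1}{45} + \left(-33 + 64\right) \frac{1}{4461} = - \frac{3479}{45} + 31 \cdot \frac{1}{4461} = - \frac{3479}{45} + \frac{31}{4461} = - \frac{5172808}{66915}$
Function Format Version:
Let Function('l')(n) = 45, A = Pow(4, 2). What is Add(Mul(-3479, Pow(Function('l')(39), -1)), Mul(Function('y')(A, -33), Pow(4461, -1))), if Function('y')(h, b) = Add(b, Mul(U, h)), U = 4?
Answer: Rational(-5172808, 66915) ≈ -77.304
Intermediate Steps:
A = 16
Function('y')(h, b) = Add(b, Mul(4, h))
Add(Mul(-3479, Pow(Function('l')(39), -1)), Mul(Function('y')(A, -33), Pow(4461, -1))) = Add(Mul(-3479, Pow(45, -1)), Mul(Add(-33, Mul(4, 16)), Pow(4461, -1))) = Add(Mul(-3479, Rational(1, 45)), Mul(Add(-33, 64), Rational(1, 4461))) = Add(Rational(-3479, 45), Mul(31, Rational(1, 4461))) = Add(Rational(-3479, 45), Rational(31, 4461)) = Rational(-5172808, 66915)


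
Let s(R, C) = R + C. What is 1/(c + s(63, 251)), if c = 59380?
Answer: 1/59694 ≈ 1.6752e-5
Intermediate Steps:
s(R, C) = C + R
1/(c + s(63, 251)) = 1/(59380 + (251 + 63)) = 1/(59380 + 314) = 1/59694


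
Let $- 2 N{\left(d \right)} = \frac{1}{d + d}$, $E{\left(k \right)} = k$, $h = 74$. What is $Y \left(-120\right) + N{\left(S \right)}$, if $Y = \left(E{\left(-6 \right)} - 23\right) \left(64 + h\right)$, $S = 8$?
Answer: $\frac{15367679}{32} \approx 4.8024 \cdot 10^{5}$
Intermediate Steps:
$N{\left(d \right)} = - \frac{1}{4 d}$ ($N{\left(d \right)} = - \frac{1}{2 \left(d + d\right)} = - \frac{1}{2 \cdot 2 d} = - \frac{\frac{1}{2} \frac{1}{d}}{2} = - \frac{1}{4 d}$)
$Y = -4002$ ($Y = \left(-6 - 23\right) \left(64 + 74\right) = \left(-29\right) 138 = -4002$)
$Y \left(-120\right) + N{\left(S \right)} = \left(-4002\right) \left(-120\right) - \frac{1}{4 \cdot 8} = 480240 - \frac{1}{32} = \frac{15367679}{32}$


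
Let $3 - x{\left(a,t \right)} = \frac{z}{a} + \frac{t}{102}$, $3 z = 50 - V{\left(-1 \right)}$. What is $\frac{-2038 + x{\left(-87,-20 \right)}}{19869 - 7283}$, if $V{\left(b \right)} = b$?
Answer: $- \frac{501531}{3102449} \approx -0.16166$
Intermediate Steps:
$z = 17$ ($z = \frac{50 - -1}{3} = \frac{50 + 1}{3} = \frac{1}{3} \cdot 51 = 17$)
$x{\left(a,t \right)} = 3 - \frac{17}{a} - \frac{t}{102}$ ($x{\left(a,t \right)} = 3 - \left(\frac{17}{a} + \frac{t}{102}\right) = 3 - \frac{17}{a} - \frac{t}{102}$)
$\frac{-2038 + x{\left(-87,-20 \right)}}{19869 - 7283} = \frac{-2038 - \left(- \frac{163}{51} - \frac{17}{87}\right)}{19869 - 7283} = \frac{-2038 + \left(3 - - \frac{17}{87} + \frac{10}{51}\right)}{12586} = \left(-2038 + \left(3 + \frac{17}{87} + \frac{10}{51}\right)\right) \frac{1}{12586} = \left(-2038 + \frac{1672}{493}\right) \frac{1}{12586} = \left(- \frac{1003062}{493}\right) \frac{1}{12586} = - \frac{501531}{3102449}$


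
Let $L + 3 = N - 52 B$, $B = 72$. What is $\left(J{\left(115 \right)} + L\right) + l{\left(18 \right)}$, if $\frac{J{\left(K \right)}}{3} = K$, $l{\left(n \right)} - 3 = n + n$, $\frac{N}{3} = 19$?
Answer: $-3306$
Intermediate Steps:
$N = 57$ ($N = 3 \cdot 19 = 57$)
$l{\left(n \right)} = 3 + 2 n$ ($l{\left(n \right)} = 3 + \left(n + n\right) = 3 + 2 n$)
$J{\left(K \right)} = 3 K$
$L = -3690$ ($L = -3 + \left(57 - 3744\right) = -3 - 3687 = -3690$)
$\left(J{\left(115 \right)} + L\right) + l{\left(18 \right)} = \left(3 \cdot 115 - 3690\right) + \left(3 + 2 \cdot 18\right) = \left(345 - 3690\right) + \left(3 + 36\right) = -3345 + 39 = -3306$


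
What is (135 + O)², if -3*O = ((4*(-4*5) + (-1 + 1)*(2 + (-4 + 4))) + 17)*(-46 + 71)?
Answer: 435600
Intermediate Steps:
O = 525 (O = -((4*(-4*5) + (-1 + 1)*(2 + (-4 + 4))) + 17)*(-46 + 71)/3 = -((4*(-20) + 0*(2 + 0)) + 17)*25/3 = -((-80 + 0*2) + 17)*25/3 = -((-80 + 0) + 17)*25/3 = -(-80 + 17)*25/3 = -(-21)*25 = -⅓*(-1575) = 525)
(135 + O)² = (135 + 525)² = 660² = 435600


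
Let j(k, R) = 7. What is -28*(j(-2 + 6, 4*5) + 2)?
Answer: -252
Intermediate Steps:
-28*(j(-2 + 6, 4*5) + 2) = -28*(7 + 2) = -28*9 = -252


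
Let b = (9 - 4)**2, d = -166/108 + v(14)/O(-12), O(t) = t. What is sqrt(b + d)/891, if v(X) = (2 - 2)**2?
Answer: sqrt(7602)/16038 ≈ 0.0054364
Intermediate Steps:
v(X) = 0 (v(X) = 0**2 = 0)
d = -83/54 (d = -166/108 + 0/(-12) = -166*1/108 + 0*(-1/12) = -83/54 + 0 = -83/54 ≈ -1.5370)
b = 25 (b = 5**2 = 25)
sqrt(b + d)/891 = sqrt(25 - 83/54)/891 = sqrt(1267/54)*(1/891) = (sqrt(7602)/18)*(1/891) = sqrt(7602)/16038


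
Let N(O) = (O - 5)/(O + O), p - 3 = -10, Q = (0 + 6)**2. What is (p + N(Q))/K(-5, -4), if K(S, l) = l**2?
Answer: -473/1152 ≈ -0.41059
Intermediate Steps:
Q = 36 (Q = 6**2 = 36)
p = -7 (p = 3 - 10 = -7)
N(O) = (-5 + O)/(2*O) (N(O) = (-5 + O)/((2*O)) = (-5 + O)*(1/(2*O)) = (-5 + O)/(2*O))
(p + N(Q))/K(-5, -4) = (-7 + (1/2)*(-5 + 36)/36)/((-4)**2) = (-7 + (1/2)*(1/36)*31)/16 = (-7 + 31/72)/16 = (1/16)*(-473/72) = -473/1152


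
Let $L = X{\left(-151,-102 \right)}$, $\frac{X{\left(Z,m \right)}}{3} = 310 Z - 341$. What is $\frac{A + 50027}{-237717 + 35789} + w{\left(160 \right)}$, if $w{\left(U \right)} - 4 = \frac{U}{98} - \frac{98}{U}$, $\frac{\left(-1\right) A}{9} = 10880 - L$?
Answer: $\frac{1143992939}{98944720} \approx 11.562$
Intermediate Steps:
$X{\left(Z,m \right)} = -1023 + 930 Z$ ($X{\left(Z,m \right)} = 3 \left(310 Z - 341\right) = 3 \left(-341 + 310 Z\right) = -1023 + 930 Z$)
$L = -141453$ ($L = -1023 + 930 \left(-151\right) = -1023 - 140430 = -141453$)
$A = -1370997$ ($A = - 9 \left(10880 - -141453\right) = - 9 \left(10880 + 141453\right) = \left(-9\right) 152333 = -1370997$)
$w{\left(U \right)} = 4 - \frac{98}{U} + \frac{U}{98}$ ($w{\left(U \right)} = 4 + \left(\frac{U}{98} - \frac{98}{U}\right) = 4 + \left(- \frac{98}{U} + \frac{U}{98}\right) = 4 - \frac{98}{U} + \frac{U}{98}$)
$\frac{A + 50027}{-237717 + 35789} + w{\left(160 \right)} = \frac{-1370997 + 50027}{-237717 + 35789} + \left(4 - \frac{98}{160} + \frac{1}{98} \cdot 160\right) = - \frac{1320970}{-201928} + \left(4 - \frac{49}{80} + \frac{80}{49}\right) = \left(-1320970\right) \left(- \frac{1}{201928}\right) + \left(4 - \frac{49}{80} + \frac{80}{49}\right) = \frac{660485}{100964} + \frac{19679}{3920} = \frac{1143992939}{98944720}$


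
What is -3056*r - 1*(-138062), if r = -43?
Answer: 269470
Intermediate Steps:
-3056*r - 1*(-138062) = -3056*(-43) - 1*(-138062) = 131408 + 138062 = 269470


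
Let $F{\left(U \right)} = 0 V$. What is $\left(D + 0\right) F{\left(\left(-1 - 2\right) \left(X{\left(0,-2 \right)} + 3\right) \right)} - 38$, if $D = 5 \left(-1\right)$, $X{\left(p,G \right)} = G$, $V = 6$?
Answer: $-38$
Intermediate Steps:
$F{\left(U \right)} = 0$ ($F{\left(U \right)} = 0 \cdot 6 = 0$)
$D = -5$
$\left(D + 0\right) F{\left(\left(-1 - 2\right) \left(X{\left(0,-2 \right)} + 3\right) \right)} - 38 = \left(-5 + 0\right) 0 - 38 = \left(-5\right) 0 - 38 = 0 - 38 = -38$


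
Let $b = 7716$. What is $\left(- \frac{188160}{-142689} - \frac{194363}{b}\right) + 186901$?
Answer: $\frac{68583179041459}{366996108} \approx 1.8688 \cdot 10^{5}$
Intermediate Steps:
$\left(- \frac{188160}{-142689} - \frac{194363}{b}\right) + 186901 = \left(- \frac{188160}{-142689} - \frac{194363}{7716}\right) + 186901 = \left(\left(-188160\right) \left(- \frac{1}{142689}\right) - \frac{194363}{7716}\right) + 186901 = \left(\frac{62720}{47563} - \frac{194363}{7716}\right) + 186901 = - \frac{8760539849}{366996108} + 186901 = \frac{68583179041459}{366996108}$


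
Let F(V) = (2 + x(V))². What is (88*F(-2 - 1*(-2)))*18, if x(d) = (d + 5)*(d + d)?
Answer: 6336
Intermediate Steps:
x(d) = 2*d*(5 + d) (x(d) = (5 + d)*(2*d) = 2*d*(5 + d))
F(V) = (2 + 2*V*(5 + V))²
(88*F(-2 - 1*(-2)))*18 = (88*(4*(1 + (-2 - 1*(-2))*(5 + (-2 - 1*(-2))))²))*18 = (88*(4*(1 + (-2 + 2)*(5 + (-2 + 2)))²))*18 = (88*(4*(1 + 0*(5 + 0))²))*18 = (88*(4*(1 + 0*5)²))*18 = (88*(4*(1 + 0)²))*18 = (88*(4*1²))*18 = (88*(4*1))*18 = (88*4)*18 = 352*18 = 6336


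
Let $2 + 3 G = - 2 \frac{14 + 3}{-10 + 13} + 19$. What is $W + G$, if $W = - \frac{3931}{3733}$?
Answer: $\frac{28082}{33597} \approx 0.83585$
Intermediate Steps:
$W = - \frac{3931}{3733}$ ($W = \left(-3931\right) \frac{1}{3733} = - \frac{3931}{3733} \approx -1.053$)
$G = \frac{17}{9}$ ($G = - \frac{2}{3} + \frac{- 2 \frac{14 + 3}{-10 + 13} + 19}{3} = - \frac{2}{3} + \frac{- 2 \cdot \frac{17}{3} + 19}{3} = - \frac{2}{3} + \frac{- 2 \cdot 17 \cdot \frac{1}{3} + 19}{3} = - \frac{2}{3} + \frac{\left(-2\right) \frac{17}{3} + 19}{3} = - \frac{2}{3} + \frac{- \frac{34}{3} + 19}{3} = - \frac{2}{3} + \frac{1}{3} \cdot \frac{23}{3} = - \frac{2}{3} + \frac{23}{9} = \frac{17}{9} \approx 1.8889$)
$W + G = - \frac{3931}{3733} + \frac{17}{9} = \frac{28082}{33597}$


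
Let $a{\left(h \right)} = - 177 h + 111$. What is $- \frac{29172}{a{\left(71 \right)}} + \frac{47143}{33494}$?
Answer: $\frac{32589587}{8691693} \approx 3.7495$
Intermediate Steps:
$a{\left(h \right)} = 111 - 177 h$
$- \frac{29172}{a{\left(71 \right)}} + \frac{47143}{33494} = - \frac{29172}{111 - 12567} + \frac{47143}{33494} = - \frac{29172}{111 - 12567} + 47143 \cdot \frac{1}{33494} = - \frac{29172}{-12456} + \frac{47143}{33494} = \left(-29172\right) \left(- \frac{1}{12456}\right) + \frac{47143}{33494} = \frac{2431}{1038} + \frac{47143}{33494} = \frac{32589587}{8691693}$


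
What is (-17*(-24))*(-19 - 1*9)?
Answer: -11424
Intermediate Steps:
(-17*(-24))*(-19 - 1*9) = 408*(-19 - 9) = 408*(-28) = -11424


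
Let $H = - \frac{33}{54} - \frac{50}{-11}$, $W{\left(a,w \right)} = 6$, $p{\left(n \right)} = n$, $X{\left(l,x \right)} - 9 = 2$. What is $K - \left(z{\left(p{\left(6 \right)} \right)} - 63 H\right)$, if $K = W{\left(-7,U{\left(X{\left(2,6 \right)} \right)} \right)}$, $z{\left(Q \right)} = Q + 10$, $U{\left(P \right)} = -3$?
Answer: $\frac{5233}{22} \approx 237.86$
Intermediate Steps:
$X{\left(l,x \right)} = 11$ ($X{\left(l,x \right)} = 9 + 2 = 11$)
$z{\left(Q \right)} = 10 + Q$
$H = \frac{779}{198}$ ($H = \left(-33\right) \frac{1}{54} - - \frac{50}{11} = - \frac{11}{18} + \frac{50}{11} = \frac{779}{198} \approx 3.9343$)
$K = 6$
$K - \left(z{\left(p{\left(6 \right)} \right)} - 63 H\right) = 6 - \left(\left(10 + 6\right) - \frac{5453}{22}\right) = 6 - \left(16 - \frac{5453}{22}\right) = 6 - - \frac{5101}{22} = 6 + \frac{5101}{22} = \frac{5233}{22}$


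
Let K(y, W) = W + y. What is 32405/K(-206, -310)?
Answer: -32405/516 ≈ -62.800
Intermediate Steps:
32405/K(-206, -310) = 32405/(-310 - 206) = 32405/(-516) = 32405*(-1/516) = -32405/516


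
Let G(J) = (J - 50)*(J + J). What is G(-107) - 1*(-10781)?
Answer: 44379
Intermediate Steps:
G(J) = 2*J*(-50 + J) (G(J) = (-50 + J)*(2*J) = 2*J*(-50 + J))
G(-107) - 1*(-10781) = 2*(-107)*(-50 - 107) - 1*(-10781) = 2*(-107)*(-157) + 10781 = 33598 + 10781 = 44379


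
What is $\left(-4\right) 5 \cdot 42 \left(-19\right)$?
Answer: $15960$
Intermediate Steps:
$\left(-4\right) 5 \cdot 42 \left(-19\right) = \left(-20\right) 42 \left(-19\right) = \left(-840\right) \left(-19\right) = 15960$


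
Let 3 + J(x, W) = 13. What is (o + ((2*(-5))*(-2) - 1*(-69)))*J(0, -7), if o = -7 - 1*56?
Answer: 260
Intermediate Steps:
J(x, W) = 10 (J(x, W) = -3 + 13 = 10)
o = -63 (o = -7 - 56 = -63)
(o + ((2*(-5))*(-2) - 1*(-69)))*J(0, -7) = (-63 + ((2*(-5))*(-2) - 1*(-69)))*10 = (-63 + (-10*(-2) + 69))*10 = (-63 + (20 + 69))*10 = (-63 + 89)*10 = 26*10 = 260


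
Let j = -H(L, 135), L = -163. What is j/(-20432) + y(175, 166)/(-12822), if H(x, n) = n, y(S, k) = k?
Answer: -830371/130989552 ≈ -0.0063392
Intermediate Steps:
j = -135 (j = -1*135 = -135)
j/(-20432) + y(175, 166)/(-12822) = -135/(-20432) + 166/(-12822) = -135*(-1/20432) + 166*(-1/12822) = 135/20432 - 83/6411 = -830371/130989552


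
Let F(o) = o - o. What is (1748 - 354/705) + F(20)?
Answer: 410662/235 ≈ 1747.5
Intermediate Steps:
F(o) = 0
(1748 - 354/705) + F(20) = (1748 - 354/705) + 0 = (1748 - 354*1/705) + 0 = (1748 - 118/235) + 0 = 410662/235 + 0 = 410662/235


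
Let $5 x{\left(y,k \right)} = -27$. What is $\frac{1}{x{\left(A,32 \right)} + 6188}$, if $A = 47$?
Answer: $\frac{5}{30913} \approx 0.00016174$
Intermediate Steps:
$x{\left(y,k \right)} = - \frac{27}{5}$ ($x{\left(y,k \right)} = \frac{1}{5} \left(-27\right) = - \frac{27}{5}$)
$\frac{1}{x{\left(A,32 \right)} + 6188} = \frac{1}{- \frac{27}{5} + 6188} = \frac{1}{\frac{30913}{5}} = \frac{5}{30913}$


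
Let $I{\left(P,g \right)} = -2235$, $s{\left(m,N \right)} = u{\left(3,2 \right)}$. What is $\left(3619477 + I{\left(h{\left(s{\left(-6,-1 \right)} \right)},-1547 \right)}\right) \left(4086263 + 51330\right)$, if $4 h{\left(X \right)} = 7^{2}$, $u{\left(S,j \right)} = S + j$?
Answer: $14966675178506$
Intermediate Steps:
$s{\left(m,N \right)} = 5$ ($s{\left(m,N \right)} = 3 + 2 = 5$)
$h{\left(X \right)} = \frac{49}{4}$ ($h{\left(X \right)} = \frac{7^{2}}{4} = \frac{1}{4} \cdot 49 = \frac{49}{4}$)
$\left(3619477 + I{\left(h{\left(s{\left(-6,-1 \right)} \right)},-1547 \right)}\right) \left(4086263 + 51330\right) = \left(3619477 - 2235\right) \left(4086263 + 51330\right) = 3617242 \cdot 4137593 = 14966675178506$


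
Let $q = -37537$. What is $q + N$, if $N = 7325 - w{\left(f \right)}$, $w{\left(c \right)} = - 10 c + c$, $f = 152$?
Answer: $-28844$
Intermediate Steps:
$w{\left(c \right)} = - 9 c$
$N = 8693$ ($N = 7325 - \left(-9\right) 152 = 7325 - -1368 = 7325 + 1368 = 8693$)
$q + N = -37537 + 8693 = -28844$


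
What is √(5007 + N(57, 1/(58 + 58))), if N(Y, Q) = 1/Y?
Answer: 10*√162678/57 ≈ 70.760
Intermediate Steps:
√(5007 + N(57, 1/(58 + 58))) = √(5007 + 1/57) = √(285400/57) = 10*√162678/57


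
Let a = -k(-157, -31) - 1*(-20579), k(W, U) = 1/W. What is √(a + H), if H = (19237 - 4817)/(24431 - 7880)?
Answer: 206*√363842661417/866169 ≈ 143.46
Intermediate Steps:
a = 3230904/157 (a = -1/(-157) - 1*(-20579) = -1*(-1/157) + 20579 = 1/157 + 20579 = 3230904/157 ≈ 20579.)
H = 14420/16551 ≈ 0.87125
√(a + H) = √(3230904/157 + 14420/16551) = √(53476956044/2598507) = 206*√363842661417/866169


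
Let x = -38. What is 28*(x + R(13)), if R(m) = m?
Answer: -700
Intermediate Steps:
28*(x + R(13)) = 28*(-38 + 13) = 28*(-25) = -700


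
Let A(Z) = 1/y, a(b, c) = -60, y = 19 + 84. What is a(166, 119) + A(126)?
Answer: -6179/103 ≈ -59.990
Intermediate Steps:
y = 103
A(Z) = 1/103
a(166, 119) + A(126) = -60 + 1/103 = -6179/103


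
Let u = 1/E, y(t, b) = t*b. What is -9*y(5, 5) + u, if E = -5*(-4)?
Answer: -4499/20 ≈ -224.95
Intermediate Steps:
E = 20
y(t, b) = b*t
u = 1/20 ≈ 0.050000
-9*y(5, 5) + u = -45*5 + 1/20 = -9*25 + 1/20 = -225 + 1/20 = -4499/20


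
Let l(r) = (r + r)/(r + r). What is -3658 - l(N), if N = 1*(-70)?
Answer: -3659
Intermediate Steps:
N = -70
l(r) = 1 (l(r) = (2*r)/((2*r)) = (2*r)*(1/(2*r)) = 1)
-3658 - l(N) = -3658 - 1*1 = -3658 - 1 = -3659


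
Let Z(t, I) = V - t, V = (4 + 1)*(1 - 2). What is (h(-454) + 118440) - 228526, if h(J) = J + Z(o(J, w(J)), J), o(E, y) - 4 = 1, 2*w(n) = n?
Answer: -110550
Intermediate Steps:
w(n) = n/2
o(E, y) = 5 (o(E, y) = 4 + 1 = 5)
V = -5 (V = 5*(-1) = -5)
Z(t, I) = -5 - t
h(J) = -10 + J (h(J) = J + (-5 - 1*5) = J + (-5 - 5) = J - 10 = -10 + J)
(h(-454) + 118440) - 228526 = ((-10 - 454) + 118440) - 228526 = (-464 + 118440) - 228526 = 117976 - 228526 = -110550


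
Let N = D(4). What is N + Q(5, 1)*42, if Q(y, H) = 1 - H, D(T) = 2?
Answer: 2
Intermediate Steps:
N = 2
N + Q(5, 1)*42 = 2 + (1 - 1*1)*42 = 2 + (1 - 1)*42 = 2 + 0*42 = 2 + 0 = 2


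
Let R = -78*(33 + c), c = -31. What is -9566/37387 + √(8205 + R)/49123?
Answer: -9566/37387 + √8049/49123 ≈ -0.25404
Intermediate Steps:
R = -156 (R = -78*(33 - 31) = -78*2 = -156)
-9566/37387 + √(8205 + R)/49123 = -9566/37387 + √(8205 - 156)/49123 = -9566*1/37387 + √8049*(1/49123) = -9566/37387 + √8049/49123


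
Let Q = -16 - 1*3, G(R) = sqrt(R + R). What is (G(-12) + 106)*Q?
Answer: -2014 - 38*I*sqrt(6) ≈ -2014.0 - 93.081*I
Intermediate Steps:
G(R) = sqrt(2)*sqrt(R) (G(R) = sqrt(2*R) = sqrt(2)*sqrt(R))
Q = -19 (Q = -16 - 3 = -19)
(G(-12) + 106)*Q = (sqrt(2)*sqrt(-12) + 106)*(-19) = (sqrt(2)*(2*I*sqrt(3)) + 106)*(-19) = (2*I*sqrt(6) + 106)*(-19) = (106 + 2*I*sqrt(6))*(-19) = -2014 - 38*I*sqrt(6)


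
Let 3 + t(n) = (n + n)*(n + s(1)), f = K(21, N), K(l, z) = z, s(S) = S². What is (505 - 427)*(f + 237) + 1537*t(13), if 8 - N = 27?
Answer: 571861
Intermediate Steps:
N = -19 (N = 8 - 1*27 = 8 - 27 = -19)
f = -19
t(n) = -3 + 2*n*(1 + n) (t(n) = -3 + (n + n)*(n + 1²) = -3 + (2*n)*(n + 1) = -3 + (2*n)*(1 + n) = -3 + 2*n*(1 + n))
(505 - 427)*(f + 237) + 1537*t(13) = (505 - 427)*(-19 + 237) + 1537*(-3 + 2*13 + 2*13²) = 78*218 + 1537*(-3 + 26 + 2*169) = 17004 + 1537*(-3 + 26 + 338) = 17004 + 1537*361 = 17004 + 554857 = 571861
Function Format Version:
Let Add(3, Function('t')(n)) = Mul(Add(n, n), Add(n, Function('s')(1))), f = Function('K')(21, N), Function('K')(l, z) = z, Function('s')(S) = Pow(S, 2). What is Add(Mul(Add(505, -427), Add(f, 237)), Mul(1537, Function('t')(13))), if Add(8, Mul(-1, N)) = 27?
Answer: 571861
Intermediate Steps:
N = -19 (N = Add(8, Mul(-1, 27)) = Add(8, -27) = -19)
f = -19
Function('t')(n) = Add(-3, Mul(2, n, Add(1, n))) (Function('t')(n) = Add(-3, Mul(Add(n, n), Add(n, Pow(1, 2)))) = Add(-3, Mul(Mul(2, n), Add(n, 1))) = Add(-3, Mul(Mul(2, n), Add(1, n))) = Add(-3, Mul(2, n, Add(1, n))))
Add(Mul(Add(505, -427), Add(f, 237)), Mul(1537, Function('t')(13))) = Add(Mul(Add(505, -427), Add(-19, 237)), Mul(1537, Add(-3, Mul(2, 13), Mul(2, Pow(13, 2))))) = Add(Mul(78, 218), Mul(1537, Add(-3, 26, Mul(2, 169)))) = Add(17004, Mul(1537, Add(-3, 26, 338))) = Add(17004, Mul(1537, 361)) = Add(17004, 554857) = 571861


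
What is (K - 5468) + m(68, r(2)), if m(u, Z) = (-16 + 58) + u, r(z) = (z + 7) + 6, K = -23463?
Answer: -28821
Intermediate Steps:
r(z) = 13 + z (r(z) = (7 + z) + 6 = 13 + z)
m(u, Z) = 42 + u
(K - 5468) + m(68, r(2)) = (-23463 - 5468) + (42 + 68) = -28931 + 110 = -28821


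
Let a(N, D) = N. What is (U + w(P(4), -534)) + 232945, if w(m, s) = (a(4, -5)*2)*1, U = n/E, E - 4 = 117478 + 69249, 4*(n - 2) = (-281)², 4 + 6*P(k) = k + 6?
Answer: 173998265541/746924 ≈ 2.3295e+5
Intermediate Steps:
P(k) = ⅓ + k/6 (P(k) = -⅔ + (k + 6)/6 = -⅔ + (6 + k)/6 = -⅔ + (1 + k/6) = ⅓ + k/6)
n = 78969/4 (n = 2 + (¼)*(-281)² = 2 + (¼)*78961 = 2 + 78961/4 = 78969/4 ≈ 19742.)
E = 186731 (E = 4 + (117478 + 69249) = 4 + 186727 = 186731)
U = 78969/746924 (U = (78969/4)/186731 = (78969/4)*(1/186731) = 78969/746924 ≈ 0.10573)
w(m, s) = 8 (w(m, s) = (4*2)*1 = 8*1 = 8)
(U + w(P(4), -534)) + 232945 = (78969/746924 + 8) + 232945 = 6054361/746924 + 232945 = 173998265541/746924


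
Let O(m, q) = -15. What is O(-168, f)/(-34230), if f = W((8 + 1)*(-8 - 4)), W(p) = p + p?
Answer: 1/2282 ≈ 0.00043821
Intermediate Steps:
W(p) = 2*p
f = -216 (f = 2*((8 + 1)*(-8 - 4)) = 2*(9*(-12)) = 2*(-108) = -216)
O(-168, f)/(-34230) = -15/(-34230) = -15*(-1/34230) = 1/2282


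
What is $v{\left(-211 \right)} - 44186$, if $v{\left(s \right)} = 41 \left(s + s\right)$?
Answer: $-61488$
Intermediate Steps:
$v{\left(s \right)} = 82 s$ ($v{\left(s \right)} = 41 \cdot 2 s = 82 s$)
$v{\left(-211 \right)} - 44186 = 82 \left(-211\right) - 44186 = -17302 - 44186 = -61488$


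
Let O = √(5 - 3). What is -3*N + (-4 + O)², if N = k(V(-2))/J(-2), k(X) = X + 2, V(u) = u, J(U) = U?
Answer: (4 - √2)² ≈ 6.6863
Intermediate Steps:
k(X) = 2 + X
N = 0 (N = (2 - 2)/(-2) = 0*(-½) = 0)
O = √2 ≈ 1.4142
-3*N + (-4 + O)² = -3*0 + (-4 + √2)² = 0 + (-4 + √2)² = (-4 + √2)²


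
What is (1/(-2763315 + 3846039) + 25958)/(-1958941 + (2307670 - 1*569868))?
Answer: -28105349593/239432502636 ≈ -0.11738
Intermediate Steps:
(1/(-2763315 + 3846039) + 25958)/(-1958941 + (2307670 - 1*569868)) = (1/1082724 + 25958)/(-1958941 + (2307670 - 569868)) = (1/1082724 + 25958)/(-1958941 + 1737802) = (28105349593/1082724)/(-221139) = (28105349593/1082724)*(-1/221139) = -28105349593/239432502636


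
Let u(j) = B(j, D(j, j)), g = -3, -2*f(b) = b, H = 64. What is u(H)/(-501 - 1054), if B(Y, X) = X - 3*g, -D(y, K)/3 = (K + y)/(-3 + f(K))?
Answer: -699/54425 ≈ -0.012843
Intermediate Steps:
f(b) = -b/2
D(y, K) = -3*(K + y)/(-3 - K/2)
B(Y, X) = 9 + X (B(Y, X) = X - 3*(-3) = X + 9 = 9 + X)
u(j) = 9 + 12*j/(6 + j) (u(j) = 9 + 6*(j + j)/(6 + j) = 9 + 6*(2*j)/(6 + j) = 9 + 12*j/(6 + j))
u(H)/(-501 - 1054) = (3*(18 + 7*64)/(6 + 64))/(-501 - 1054) = (3*(18 + 448)/70)/(-1555) = (3*(1/70)*466)*(-1/1555) = (699/35)*(-1/1555) = -699/54425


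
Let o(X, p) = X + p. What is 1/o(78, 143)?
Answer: 1/221 ≈ 0.0045249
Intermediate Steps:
1/o(78, 143) = 1/(78 + 143) = 1/221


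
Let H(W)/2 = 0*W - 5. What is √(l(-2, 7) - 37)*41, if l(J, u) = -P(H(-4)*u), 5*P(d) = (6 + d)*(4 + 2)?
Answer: 41*√995/5 ≈ 258.66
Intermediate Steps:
H(W) = -10 (H(W) = 2*(0*W - 5) = 2*(0 - 5) = 2*(-5) = -10)
P(d) = 36/5 + 6*d/5 (P(d) = ((6 + d)*(4 + 2))/5 = ((6 + d)*6)/5 = (36 + 6*d)/5 = 36/5 + 6*d/5)
l(J, u) = -36/5 + 12*u (l(J, u) = -(36/5 + 6*(-10*u)/5) = -(36/5 - 12*u) = -36/5 + 12*u)
√(l(-2, 7) - 37)*41 = √((-36/5 + 12*7) - 37)*41 = √((-36/5 + 84) - 37)*41 = √(384/5 - 37)*41 = √(199/5)*41 = (√995/5)*41 = 41*√995/5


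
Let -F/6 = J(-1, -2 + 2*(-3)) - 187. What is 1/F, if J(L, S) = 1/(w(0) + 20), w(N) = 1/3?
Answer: 61/68424 ≈ 0.00089150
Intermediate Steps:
w(N) = ⅓
J(L, S) = 3/61 (J(L, S) = 1/(⅓ + 20) = 1/(61/3) = 3/61)
F = 68424/61 (F = -6*(3/61 - 187) = -6*(-11404/61) = 68424/61 ≈ 1121.7)
1/F = 1/(68424/61) = 61/68424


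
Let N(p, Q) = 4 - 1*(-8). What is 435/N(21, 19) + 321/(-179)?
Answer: 24671/716 ≈ 34.457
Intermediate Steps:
N(p, Q) = 12 (N(p, Q) = 4 + 8 = 12)
435/N(21, 19) + 321/(-179) = 435/12 + 321/(-179) = 435*(1/12) + 321*(-1/179) = 145/4 - 321/179 = 24671/716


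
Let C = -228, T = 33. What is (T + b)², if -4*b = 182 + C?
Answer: 7921/4 ≈ 1980.3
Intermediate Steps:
b = 23/2 (b = -(182 - 228)/4 = -¼*(-46) = 23/2 ≈ 11.500)
(T + b)² = (33 + 23/2)² = (89/2)² = 7921/4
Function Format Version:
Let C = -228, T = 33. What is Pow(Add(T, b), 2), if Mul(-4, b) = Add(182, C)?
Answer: Rational(7921, 4) ≈ 1980.3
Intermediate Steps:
b = Rational(23, 2) (b = Mul(Rational(-1, 4), Add(182, -228)) = Mul(Rational(-1, 4), -46) = Rational(23, 2) ≈ 11.500)
Pow(Add(T, b), 2) = Pow(Add(33, Rational(23, 2)), 2) = Pow(Rational(89, 2), 2) = Rational(7921, 4)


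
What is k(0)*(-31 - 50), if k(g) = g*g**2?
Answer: 0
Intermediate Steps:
k(g) = g**3
k(0)*(-31 - 50) = 0**3*(-31 - 50) = 0*(-81) = 0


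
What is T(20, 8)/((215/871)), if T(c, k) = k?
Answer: 6968/215 ≈ 32.409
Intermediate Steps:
T(20, 8)/((215/871)) = 8/((215/871)) = 8/((215*(1/871))) = 8/(215/871) = 8*(871/215) = 6968/215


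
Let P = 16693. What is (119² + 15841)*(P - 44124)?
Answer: -822984862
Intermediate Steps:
(119² + 15841)*(P - 44124) = (119² + 15841)*(16693 - 44124) = (14161 + 15841)*(-27431) = 30002*(-27431) = -822984862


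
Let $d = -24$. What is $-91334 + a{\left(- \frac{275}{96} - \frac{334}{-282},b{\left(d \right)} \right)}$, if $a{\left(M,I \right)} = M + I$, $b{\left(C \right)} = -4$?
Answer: $- \frac{137374879}{1504} \approx -91340.0$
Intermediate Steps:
$a{\left(M,I \right)} = I + M$
$-91334 + a{\left(- \frac{275}{96} - \frac{334}{-282},b{\left(d \right)} \right)} = -91334 - \frac{8543}{1504} = - \frac{137374879}{1504}$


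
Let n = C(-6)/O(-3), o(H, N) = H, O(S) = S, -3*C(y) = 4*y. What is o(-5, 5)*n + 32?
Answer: 136/3 ≈ 45.333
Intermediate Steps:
C(y) = -4*y/3
n = -8/3 (n = -4/3*(-6)/(-3) = 8*(-⅓) = -8/3 ≈ -2.6667)
o(-5, 5)*n + 32 = -5*(-8/3) + 32 = 40/3 + 32 = 136/3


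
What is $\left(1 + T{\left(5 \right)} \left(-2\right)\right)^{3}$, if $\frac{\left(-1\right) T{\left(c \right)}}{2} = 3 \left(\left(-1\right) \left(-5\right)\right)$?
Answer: $226981$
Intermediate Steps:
$T{\left(c \right)} = -30$ ($T{\left(c \right)} = - 2 \cdot 3 \left(\left(-1\right) \left(-5\right)\right) = - 2 \cdot 3 \cdot 5 = \left(-2\right) 15 = -30$)
$\left(1 + T{\left(5 \right)} \left(-2\right)\right)^{3} = \left(1 - -60\right)^{3} = \left(1 + 60\right)^{3} = 61^{3} = 226981$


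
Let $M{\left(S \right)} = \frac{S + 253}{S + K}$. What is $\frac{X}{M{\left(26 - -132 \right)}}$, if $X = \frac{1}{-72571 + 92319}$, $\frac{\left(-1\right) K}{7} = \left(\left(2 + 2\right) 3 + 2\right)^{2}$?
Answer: $- \frac{607}{4058214} \approx -0.00014957$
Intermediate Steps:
$K = -1372$ ($K = - 7 \left(\left(2 + 2\right) 3 + 2\right)^{2} = - 7 \left(4 \cdot 3 + 2\right)^{2} = - 7 \left(12 + 2\right)^{2} = - 7 \cdot 14^{2} = \left(-7\right) 196 = -1372$)
$X = \frac{1}{19748} \approx 5.0638 \cdot 10^{-5}$
$M{\left(S \right)} = \frac{253 + S}{-1372 + S}$ ($M{\left(S \right)} = \frac{S + 253}{S - 1372} = \frac{253 + S}{-1372 + S}$)
$\frac{X}{M{\left(26 - -132 \right)}} = \frac{1}{19748 \frac{253 + \left(26 - -132\right)}{-1372 + \left(26 - -132\right)}} = \frac{1}{19748 \frac{253 + \left(26 + 132\right)}{-1372 + \left(26 + 132\right)}} = \frac{1}{19748 \frac{253 + 158}{-1372 + 158}} = \frac{1}{19748 \frac{1}{-1214} \cdot 411} = \frac{1}{19748 \left(\left(- \frac{1}{1214}\right) 411\right)} = \frac{1}{19748 \left(- \frac{411}{1214}\right)} = \frac{1}{19748} \left(- \frac{1214}{411}\right) = - \frac{607}{4058214}$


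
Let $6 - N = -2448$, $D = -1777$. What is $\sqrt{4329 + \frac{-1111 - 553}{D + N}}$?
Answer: $\frac{\sqrt{1982979713}}{677} \approx 65.776$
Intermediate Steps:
$N = 2454$ ($N = 6 - -2448 = 6 + 2448 = 2454$)
$\sqrt{4329 + \frac{-1111 - 553}{D + N}} = \sqrt{4329 + \frac{-1111 - 553}{-1777 + 2454}} = \sqrt{4329 - \frac{1664}{677}} = \sqrt{\frac{2929069}{677}} = \frac{\sqrt{1982979713}}{677}$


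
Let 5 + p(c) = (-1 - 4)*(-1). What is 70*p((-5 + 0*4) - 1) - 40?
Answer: -40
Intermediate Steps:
p(c) = 0 (p(c) = -5 + (-1 - 4)*(-1) = -5 - 5*(-1) = -5 + 5 = 0)
70*p((-5 + 0*4) - 1) - 40 = 70*0 - 40 = 0 - 40 = -40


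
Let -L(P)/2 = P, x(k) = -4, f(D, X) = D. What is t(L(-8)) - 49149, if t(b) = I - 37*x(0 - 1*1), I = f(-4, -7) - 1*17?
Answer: -49022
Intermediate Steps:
L(P) = -2*P
I = -21 (I = -4 - 1*17 = -4 - 17 = -21)
t(b) = 127 (t(b) = -21 - 37*(-4) = -21 + 148 = 127)
t(L(-8)) - 49149 = 127 - 49149 = -49022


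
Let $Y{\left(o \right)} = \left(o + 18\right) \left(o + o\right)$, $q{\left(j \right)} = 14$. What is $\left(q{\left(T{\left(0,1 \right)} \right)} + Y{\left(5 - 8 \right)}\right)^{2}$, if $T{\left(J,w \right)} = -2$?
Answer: $5776$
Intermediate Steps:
$Y{\left(o \right)} = 2 o \left(18 + o\right)$ ($Y{\left(o \right)} = \left(18 + o\right) 2 o = 2 o \left(18 + o\right)$)
$\left(q{\left(T{\left(0,1 \right)} \right)} + Y{\left(5 - 8 \right)}\right)^{2} = \left(14 + 2 \left(5 - 8\right) \left(18 + \left(5 - 8\right)\right)\right)^{2} = \left(14 + 2 \left(-3\right) \left(18 - 3\right)\right)^{2} = \left(14 + 2 \left(-3\right) 15\right)^{2} = \left(14 - 90\right)^{2} = \left(-76\right)^{2} = 5776$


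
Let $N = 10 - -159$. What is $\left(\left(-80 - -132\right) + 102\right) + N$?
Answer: $323$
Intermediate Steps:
$N = 169$ ($N = 10 + 159 = 169$)
$\left(\left(-80 - -132\right) + 102\right) + N = \left(\left(-80 - -132\right) + 102\right) + 169 = \left(\left(-80 + 132\right) + 102\right) + 169 = \left(52 + 102\right) + 169 = 154 + 169 = 323$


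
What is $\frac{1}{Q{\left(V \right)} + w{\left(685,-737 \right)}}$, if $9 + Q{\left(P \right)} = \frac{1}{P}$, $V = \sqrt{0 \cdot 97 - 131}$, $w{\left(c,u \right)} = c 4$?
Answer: $\frac{357761}{977045292} + \frac{i \sqrt{131}}{977045292} \approx 0.00036617 + 1.1714 \cdot 10^{-8} i$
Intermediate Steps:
$w{\left(c,u \right)} = 4 c$
$V = i \sqrt{131}$ ($V = \sqrt{0 - 131} = \sqrt{-131} = i \sqrt{131} \approx 11.446 i$)
$Q{\left(P \right)} = -9 + \frac{1}{P}$
$\frac{1}{Q{\left(V \right)} + w{\left(685,-737 \right)}} = \frac{1}{\left(-9 + \frac{1}{i \sqrt{131}}\right) + 4 \cdot 685} = \frac{1}{\left(-9 - \frac{i \sqrt{131}}{131}\right) + 2740} = \frac{1}{2731 - \frac{i \sqrt{131}}{131}}$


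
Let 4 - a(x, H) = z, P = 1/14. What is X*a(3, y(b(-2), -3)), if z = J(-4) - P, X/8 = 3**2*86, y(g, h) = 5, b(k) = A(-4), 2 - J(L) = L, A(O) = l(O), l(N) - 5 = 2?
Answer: -83592/7 ≈ -11942.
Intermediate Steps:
l(N) = 7 (l(N) = 5 + 2 = 7)
A(O) = 7
J(L) = 2 - L
b(k) = 7
X = 6192 (X = 8*(3**2*86) = 8*(9*86) = 8*774 = 6192)
P = 1/14 ≈ 0.071429
z = 83/14 (z = (2 - 1*(-4)) - 1*1/14 = (2 + 4) - 1/14 = 6 - 1/14 = 83/14 ≈ 5.9286)
a(x, H) = -27/14 (a(x, H) = 4 - 1*83/14 = 4 - 83/14 = -27/14)
X*a(3, y(b(-2), -3)) = 6192*(-27/14) = -83592/7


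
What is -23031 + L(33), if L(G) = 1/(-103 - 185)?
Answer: -6632929/288 ≈ -23031.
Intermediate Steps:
L(G) = -1/288 (L(G) = 1/(-288) = -1/288)
-23031 + L(33) = -23031 - 1/288 = -6632929/288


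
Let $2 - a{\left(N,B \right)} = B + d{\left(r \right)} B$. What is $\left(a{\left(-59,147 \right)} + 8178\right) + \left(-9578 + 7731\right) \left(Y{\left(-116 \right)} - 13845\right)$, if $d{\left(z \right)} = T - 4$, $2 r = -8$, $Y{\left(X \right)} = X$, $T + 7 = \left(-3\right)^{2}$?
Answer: $25794294$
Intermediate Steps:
$T = 2$ ($T = -7 + \left(-3\right)^{2} = -7 + 9 = 2$)
$r = -4$ ($r = \frac{1}{2} \left(-8\right) = -4$)
$d{\left(z \right)} = -2$ ($d{\left(z \right)} = 2 - 4 = -2$)
$a{\left(N,B \right)} = 2 + B$ ($a{\left(N,B \right)} = 2 - \left(B - 2 B\right) = 2 - - B = 2 + B$)
$\left(a{\left(-59,147 \right)} + 8178\right) + \left(-9578 + 7731\right) \left(Y{\left(-116 \right)} - 13845\right) = \left(\left(2 + 147\right) + 8178\right) + \left(-9578 + 7731\right) \left(-116 - 13845\right) = \left(149 + 8178\right) - -25785967 = 8327 + 25785967 = 25794294$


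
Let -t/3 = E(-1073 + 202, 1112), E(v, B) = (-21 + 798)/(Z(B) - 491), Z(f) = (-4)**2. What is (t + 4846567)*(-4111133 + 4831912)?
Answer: 1659320945090024/475 ≈ 3.4933e+12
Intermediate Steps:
Z(f) = 16
E(v, B) = -777/475 (E(v, B) = (-21 + 798)/(16 - 491) = 777/(-475) = 777*(-1/475) = -777/475)
t = 2331/475 (t = -3*(-777/475) = 2331/475 ≈ 4.9074)
(t + 4846567)*(-4111133 + 4831912) = (2331/475 + 4846567)*(-4111133 + 4831912) = (2302121656/475)*720779 = 1659320945090024/475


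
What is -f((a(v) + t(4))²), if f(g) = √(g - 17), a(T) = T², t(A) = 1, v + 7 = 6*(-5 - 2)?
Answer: -√5769587 ≈ -2402.0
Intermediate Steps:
v = -49 (v = -7 + 6*(-5 - 2) = -7 + 6*(-7) = -7 - 42 = -49)
f(g) = √(-17 + g)
-f((a(v) + t(4))²) = -√(-17 + ((-49)² + 1)²) = -√(-17 + (2401 + 1)²) = -√(-17 + 2402²) = -√(-17 + 5769604) = -√5769587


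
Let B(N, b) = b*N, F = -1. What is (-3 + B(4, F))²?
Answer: 49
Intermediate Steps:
B(N, b) = N*b
(-3 + B(4, F))² = (-3 + 4*(-1))² = (-3 - 4)² = (-7)² = 49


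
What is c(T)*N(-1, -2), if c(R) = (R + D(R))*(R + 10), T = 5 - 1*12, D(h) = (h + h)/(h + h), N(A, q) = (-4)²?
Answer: -288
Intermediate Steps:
N(A, q) = 16
D(h) = 1 (D(h) = (2*h)/((2*h)) = (2*h)*(1/(2*h)) = 1)
T = -7 (T = 5 - 12 = -7)
c(R) = (1 + R)*(10 + R) (c(R) = (R + 1)*(R + 10) = (1 + R)*(10 + R))
c(T)*N(-1, -2) = (10 + (-7)² + 11*(-7))*16 = (10 + 49 - 77)*16 = -18*16 = -288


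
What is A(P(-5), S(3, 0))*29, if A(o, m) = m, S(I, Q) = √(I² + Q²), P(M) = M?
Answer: 87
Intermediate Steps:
A(P(-5), S(3, 0))*29 = √(3² + 0²)*29 = √(9 + 0)*29 = √9*29 = 3*29 = 87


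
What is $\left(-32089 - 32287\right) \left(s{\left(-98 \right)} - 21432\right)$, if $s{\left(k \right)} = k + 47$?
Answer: $1382989608$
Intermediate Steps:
$s{\left(k \right)} = 47 + k$
$\left(-32089 - 32287\right) \left(s{\left(-98 \right)} - 21432\right) = \left(-32089 - 32287\right) \left(\left(47 - 98\right) - 21432\right) = - 64376 \left(-51 - 21432\right) = \left(-64376\right) \left(-21483\right) = 1382989608$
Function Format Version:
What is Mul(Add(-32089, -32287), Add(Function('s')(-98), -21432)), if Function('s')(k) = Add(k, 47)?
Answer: 1382989608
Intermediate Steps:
Function('s')(k) = Add(47, k)
Mul(Add(-32089, -32287), Add(Function('s')(-98), -21432)) = Mul(Add(-32089, -32287), Add(Add(47, -98), -21432)) = Mul(-64376, Add(-51, -21432)) = Mul(-64376, -21483) = 1382989608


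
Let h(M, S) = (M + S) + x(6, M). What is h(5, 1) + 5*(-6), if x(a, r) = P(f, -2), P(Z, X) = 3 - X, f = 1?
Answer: -19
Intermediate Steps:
x(a, r) = 5 (x(a, r) = 3 - 1*(-2) = 3 + 2 = 5)
h(M, S) = 5 + M + S (h(M, S) = (M + S) + 5 = 5 + M + S)
h(5, 1) + 5*(-6) = (5 + 5 + 1) + 5*(-6) = 11 - 30 = -19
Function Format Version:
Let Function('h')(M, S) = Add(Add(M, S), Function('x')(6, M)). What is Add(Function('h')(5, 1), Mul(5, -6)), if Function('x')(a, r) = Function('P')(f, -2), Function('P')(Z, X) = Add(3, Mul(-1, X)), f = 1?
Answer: -19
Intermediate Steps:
Function('x')(a, r) = 5 (Function('x')(a, r) = Add(3, Mul(-1, -2)) = Add(3, 2) = 5)
Function('h')(M, S) = Add(5, M, S) (Function('h')(M, S) = Add(Add(M, S), 5) = Add(5, M, S))
Add(Function('h')(5, 1), Mul(5, -6)) = Add(Add(5, 5, 1), Mul(5, -6)) = Add(11, -30) = -19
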